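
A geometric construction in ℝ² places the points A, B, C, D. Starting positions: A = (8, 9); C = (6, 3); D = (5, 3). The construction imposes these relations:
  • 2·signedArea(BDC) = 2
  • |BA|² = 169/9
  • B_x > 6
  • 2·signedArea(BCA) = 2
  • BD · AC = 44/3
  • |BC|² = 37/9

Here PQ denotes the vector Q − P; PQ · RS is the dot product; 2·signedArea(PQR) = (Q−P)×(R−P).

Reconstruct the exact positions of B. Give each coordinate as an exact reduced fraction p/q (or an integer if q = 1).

1. B_x = 19/3  [2·signedArea(BDC) = 2 ∩ BD · AC = 44/3]
2. B_y = 5  [2·signedArea(BDC) = 2 ∩ BD · AC = 44/3]
   → B = (19/3, 5)

B = (19/3, 5)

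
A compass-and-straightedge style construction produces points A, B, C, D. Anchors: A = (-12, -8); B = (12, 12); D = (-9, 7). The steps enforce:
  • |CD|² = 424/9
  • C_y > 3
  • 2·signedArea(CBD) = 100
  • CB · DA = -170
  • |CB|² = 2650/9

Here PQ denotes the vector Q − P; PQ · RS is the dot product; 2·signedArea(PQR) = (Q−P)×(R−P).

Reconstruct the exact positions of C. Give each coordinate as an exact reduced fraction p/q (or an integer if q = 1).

1. C_x = -3  [2·signedArea(CBD) = 100 ∩ CB · DA = -170]
2. C_y = 11/3  [2·signedArea(CBD) = 100 ∩ CB · DA = -170]
   → C = (-3, 11/3)

C = (-3, 11/3)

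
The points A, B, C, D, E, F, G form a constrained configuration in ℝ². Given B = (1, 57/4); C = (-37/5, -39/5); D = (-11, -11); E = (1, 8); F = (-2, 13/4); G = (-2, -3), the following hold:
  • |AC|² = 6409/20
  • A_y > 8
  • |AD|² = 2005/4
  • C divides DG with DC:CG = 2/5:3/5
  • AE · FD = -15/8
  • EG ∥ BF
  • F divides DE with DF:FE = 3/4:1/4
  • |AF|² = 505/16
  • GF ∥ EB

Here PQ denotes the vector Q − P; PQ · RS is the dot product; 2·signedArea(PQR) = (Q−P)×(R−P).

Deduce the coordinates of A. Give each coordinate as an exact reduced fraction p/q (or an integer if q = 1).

1. A_x = 0  [line 9·x + 57/4·y + -969/8 = 0 ∩ |AD|² = 2005/4]
2. A_y = 17/2  [line 9·x + 57/4·y + -969/8 = 0 ∩ |AD|² = 2005/4]
   → A = (0, 17/2)

A = (0, 17/2)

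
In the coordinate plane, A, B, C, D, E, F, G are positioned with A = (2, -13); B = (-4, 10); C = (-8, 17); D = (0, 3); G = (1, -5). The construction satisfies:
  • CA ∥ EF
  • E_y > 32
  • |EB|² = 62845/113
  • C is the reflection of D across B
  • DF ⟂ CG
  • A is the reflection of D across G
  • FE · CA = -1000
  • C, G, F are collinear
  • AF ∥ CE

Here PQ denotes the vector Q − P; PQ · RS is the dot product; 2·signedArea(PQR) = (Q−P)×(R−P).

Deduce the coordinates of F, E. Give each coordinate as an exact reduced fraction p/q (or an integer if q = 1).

1. F_x = -220/113  [C, G, F are collinear ∩ DF ⟂ CG]
2. F_y = 249/113  [C, G, F are collinear ∩ DF ⟂ CG]
   → F = (-220/113, 249/113)
3. E_x = -1350/113  [CA ∥ EF ∩ AF ∥ CE]
4. E_y = 3639/113  [CA ∥ EF ∩ AF ∥ CE]
   → E = (-1350/113, 3639/113)

E = (-1350/113, 3639/113)
F = (-220/113, 249/113)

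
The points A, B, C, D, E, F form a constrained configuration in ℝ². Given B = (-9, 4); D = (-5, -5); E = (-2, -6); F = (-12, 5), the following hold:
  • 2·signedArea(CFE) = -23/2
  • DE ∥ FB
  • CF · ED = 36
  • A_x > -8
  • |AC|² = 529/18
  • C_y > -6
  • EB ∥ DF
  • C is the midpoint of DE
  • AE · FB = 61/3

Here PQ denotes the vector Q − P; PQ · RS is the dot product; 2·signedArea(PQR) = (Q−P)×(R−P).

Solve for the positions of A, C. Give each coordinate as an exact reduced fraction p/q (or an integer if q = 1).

A = (-22/3, -5/3)
C = (-7/2, -11/2)

1. C_x = -7/2  [C is the midpoint of DE]
2. C_y = -11/2  [C is the midpoint of DE]
   → C = (-7/2, -11/2)
3. A_x = -22/3  [line -3·x + 1·y + -61/3 = 0 ∩ |AC|² = 529/18]
4. A_y = -5/3  [line -3·x + 1·y + -61/3 = 0 ∩ |AC|² = 529/18]
   → A = (-22/3, -5/3)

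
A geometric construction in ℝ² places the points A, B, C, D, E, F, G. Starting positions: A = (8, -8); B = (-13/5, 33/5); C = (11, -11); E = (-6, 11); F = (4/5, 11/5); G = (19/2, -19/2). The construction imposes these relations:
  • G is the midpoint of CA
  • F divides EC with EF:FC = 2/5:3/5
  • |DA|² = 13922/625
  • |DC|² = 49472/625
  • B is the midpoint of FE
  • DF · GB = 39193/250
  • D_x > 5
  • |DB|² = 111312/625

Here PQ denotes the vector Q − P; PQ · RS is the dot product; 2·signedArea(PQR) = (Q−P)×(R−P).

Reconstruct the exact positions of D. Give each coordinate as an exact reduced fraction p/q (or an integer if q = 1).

1. D_x = 139/25  [line 121/10·x + -161/10·y + -16379/125 = 0 ∩ |DA|² = 13922/625]
2. D_y = -99/25  [line 121/10·x + -161/10·y + -16379/125 = 0 ∩ |DA|² = 13922/625]
   → D = (139/25, -99/25)

D = (139/25, -99/25)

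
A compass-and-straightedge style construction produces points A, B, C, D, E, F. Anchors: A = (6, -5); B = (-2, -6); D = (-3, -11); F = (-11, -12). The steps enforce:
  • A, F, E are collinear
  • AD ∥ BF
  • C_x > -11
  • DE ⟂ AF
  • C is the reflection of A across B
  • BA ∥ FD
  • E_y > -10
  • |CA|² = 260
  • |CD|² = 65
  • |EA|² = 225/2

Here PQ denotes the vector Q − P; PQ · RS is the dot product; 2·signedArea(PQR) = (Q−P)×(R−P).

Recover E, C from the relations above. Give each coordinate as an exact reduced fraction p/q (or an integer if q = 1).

C = (-10, -7)
E = (-99/26, -235/26)

1. E_x = -99/26  [A, F, E are collinear ∩ DE ⟂ AF]
2. E_y = -235/26  [A, F, E are collinear ∩ DE ⟂ AF]
   → E = (-99/26, -235/26)
3. C_x = -10  [C is the reflection of A across B]
4. C_y = -7  [C is the reflection of A across B]
   → C = (-10, -7)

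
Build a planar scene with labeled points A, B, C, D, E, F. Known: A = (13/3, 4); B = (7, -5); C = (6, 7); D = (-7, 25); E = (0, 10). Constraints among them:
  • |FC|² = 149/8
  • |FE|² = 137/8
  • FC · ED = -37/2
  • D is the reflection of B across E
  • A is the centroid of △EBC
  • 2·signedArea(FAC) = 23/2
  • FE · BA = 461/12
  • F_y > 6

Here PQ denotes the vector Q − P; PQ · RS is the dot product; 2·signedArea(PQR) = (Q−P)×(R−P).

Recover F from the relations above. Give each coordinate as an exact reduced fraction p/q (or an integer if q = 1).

F = (7/4, 25/4)

1. F_x = 7/4  [2·signedArea(FAC) = 23/2 ∩ FC · ED = -37/2]
2. F_y = 25/4  [2·signedArea(FAC) = 23/2 ∩ FC · ED = -37/2]
   → F = (7/4, 25/4)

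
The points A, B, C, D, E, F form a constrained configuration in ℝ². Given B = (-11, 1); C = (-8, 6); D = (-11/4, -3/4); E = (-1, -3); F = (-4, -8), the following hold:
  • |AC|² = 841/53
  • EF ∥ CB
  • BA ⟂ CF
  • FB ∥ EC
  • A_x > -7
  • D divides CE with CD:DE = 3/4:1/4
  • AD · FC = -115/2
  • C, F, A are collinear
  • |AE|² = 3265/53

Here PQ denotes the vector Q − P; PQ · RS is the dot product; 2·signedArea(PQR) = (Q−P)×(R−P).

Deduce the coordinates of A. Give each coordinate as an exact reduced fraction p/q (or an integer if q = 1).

1. A_x = -366/53  [C, F, A are collinear ∩ BA ⟂ CF]
2. A_y = 115/53  [C, F, A are collinear ∩ BA ⟂ CF]
   → A = (-366/53, 115/53)

A = (-366/53, 115/53)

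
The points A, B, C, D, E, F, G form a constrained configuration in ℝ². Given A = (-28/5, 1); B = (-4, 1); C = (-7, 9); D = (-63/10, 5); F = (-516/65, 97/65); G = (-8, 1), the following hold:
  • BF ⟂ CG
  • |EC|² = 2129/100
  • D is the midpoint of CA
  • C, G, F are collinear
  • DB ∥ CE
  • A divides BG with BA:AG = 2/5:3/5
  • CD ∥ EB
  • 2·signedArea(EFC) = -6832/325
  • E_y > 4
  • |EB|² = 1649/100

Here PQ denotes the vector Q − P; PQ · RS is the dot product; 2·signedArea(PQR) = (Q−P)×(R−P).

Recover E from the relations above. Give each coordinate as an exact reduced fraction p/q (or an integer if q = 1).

E = (-47/10, 5)

1. E_x = -47/10  [CD ∥ EB ∩ DB ∥ CE]
2. E_y = 5  [CD ∥ EB ∩ DB ∥ CE]
   → E = (-47/10, 5)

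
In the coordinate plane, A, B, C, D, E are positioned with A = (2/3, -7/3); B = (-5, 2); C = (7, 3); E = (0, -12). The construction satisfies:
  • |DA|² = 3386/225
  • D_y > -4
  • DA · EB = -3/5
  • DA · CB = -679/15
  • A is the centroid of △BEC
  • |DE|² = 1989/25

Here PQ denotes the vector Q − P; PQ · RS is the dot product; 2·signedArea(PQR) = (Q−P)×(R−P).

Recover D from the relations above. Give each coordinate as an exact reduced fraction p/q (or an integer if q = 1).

D = (-3, -18/5)

1. D_x = -3  [DA · EB = -3/5 ∩ DA · CB = -679/15]
2. D_y = -18/5  [DA · EB = -3/5 ∩ DA · CB = -679/15]
   → D = (-3, -18/5)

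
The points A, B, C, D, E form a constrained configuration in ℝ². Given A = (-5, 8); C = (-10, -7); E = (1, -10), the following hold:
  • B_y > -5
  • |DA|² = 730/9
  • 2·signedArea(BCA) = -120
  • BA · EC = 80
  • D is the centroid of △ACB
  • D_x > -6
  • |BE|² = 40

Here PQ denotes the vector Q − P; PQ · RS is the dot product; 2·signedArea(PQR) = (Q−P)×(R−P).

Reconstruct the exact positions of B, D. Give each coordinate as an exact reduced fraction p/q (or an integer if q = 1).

B = (-1, -4)
D = (-16/3, -1)

1. B_x = -1  [BA · EC = 80 ∩ 2·signedArea(BCA) = -120]
2. B_y = -4  [BA · EC = 80 ∩ 2·signedArea(BCA) = -120]
   → B = (-1, -4)
3. D_x = -16/3  [D is the centroid of △ACB]
4. D_y = -1  [D is the centroid of △ACB]
   → D = (-16/3, -1)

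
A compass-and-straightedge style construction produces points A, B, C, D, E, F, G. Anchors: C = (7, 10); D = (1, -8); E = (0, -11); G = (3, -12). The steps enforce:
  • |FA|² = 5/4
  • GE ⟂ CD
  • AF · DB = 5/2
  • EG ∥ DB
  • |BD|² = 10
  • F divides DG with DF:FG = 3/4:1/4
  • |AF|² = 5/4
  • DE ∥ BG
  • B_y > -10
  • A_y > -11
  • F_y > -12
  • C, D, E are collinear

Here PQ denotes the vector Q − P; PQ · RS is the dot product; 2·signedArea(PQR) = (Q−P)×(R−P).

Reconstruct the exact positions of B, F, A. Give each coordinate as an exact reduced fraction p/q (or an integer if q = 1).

A = (2, -10)
B = (4, -9)
F = (5/2, -11)

1. B_x = 4  [DE ∥ BG ∩ EG ∥ DB]
2. B_y = -9  [DE ∥ BG ∩ EG ∥ DB]
   → B = (4, -9)
3. F_x = 5/2  [F divides DG with DF:FG = 3/4:1/4]
4. F_y = -11  [F divides DG with DF:FG = 3/4:1/4]
   → F = (5/2, -11)
5. A_x = 2  [line -3·x + 1·y + 16 = 0 ∩ |AF|² = 5/4]
6. A_y = -10  [line -3·x + 1·y + 16 = 0 ∩ |AF|² = 5/4]
   → A = (2, -10)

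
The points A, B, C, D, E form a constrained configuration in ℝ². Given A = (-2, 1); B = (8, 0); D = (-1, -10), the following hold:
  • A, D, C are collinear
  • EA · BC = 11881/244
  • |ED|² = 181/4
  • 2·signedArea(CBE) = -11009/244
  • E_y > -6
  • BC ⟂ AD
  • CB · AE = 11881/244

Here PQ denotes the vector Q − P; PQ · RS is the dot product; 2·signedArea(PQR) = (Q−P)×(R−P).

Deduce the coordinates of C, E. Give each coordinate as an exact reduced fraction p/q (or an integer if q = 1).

C = (-223/122, -109/122)
E = (7/2, -5)

1. C_x = -223/122  [A, D, C are collinear ∩ BC ⟂ AD]
2. C_y = -109/122  [A, D, C are collinear ∩ BC ⟂ AD]
   → C = (-223/122, -109/122)
3. E_x = 7/2  [EA · BC = 11881/244 ∩ 2·signedArea(CBE) = -11009/244]
4. E_y = -5  [EA · BC = 11881/244 ∩ 2·signedArea(CBE) = -11009/244]
   → E = (7/2, -5)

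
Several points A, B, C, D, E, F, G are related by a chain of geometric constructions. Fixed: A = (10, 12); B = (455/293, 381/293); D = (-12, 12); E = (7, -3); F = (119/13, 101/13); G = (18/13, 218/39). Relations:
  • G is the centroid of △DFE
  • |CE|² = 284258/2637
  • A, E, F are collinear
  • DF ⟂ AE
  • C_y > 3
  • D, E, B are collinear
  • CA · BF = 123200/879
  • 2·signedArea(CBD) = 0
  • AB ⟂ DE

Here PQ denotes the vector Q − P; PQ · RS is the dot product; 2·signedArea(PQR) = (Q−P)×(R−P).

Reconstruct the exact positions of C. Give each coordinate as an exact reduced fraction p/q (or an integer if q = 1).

1. C_x = -1010/879  [2·signedArea(CBD) = 0 ∩ CA · BF = 123200/879]
2. C_y = 1006/293  [2·signedArea(CBD) = 0 ∩ CA · BF = 123200/879]
   → C = (-1010/879, 1006/293)

C = (-1010/879, 1006/293)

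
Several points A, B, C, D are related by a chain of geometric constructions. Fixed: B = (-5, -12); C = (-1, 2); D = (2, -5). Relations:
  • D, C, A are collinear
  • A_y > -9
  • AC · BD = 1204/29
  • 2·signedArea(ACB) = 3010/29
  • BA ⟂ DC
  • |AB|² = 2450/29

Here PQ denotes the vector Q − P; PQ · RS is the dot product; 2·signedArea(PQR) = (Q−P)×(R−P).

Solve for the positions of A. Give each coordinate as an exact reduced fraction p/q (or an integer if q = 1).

A = (100/29, -243/29)

1. A_x = 100/29  [D, C, A are collinear ∩ BA ⟂ DC]
2. A_y = -243/29  [D, C, A are collinear ∩ BA ⟂ DC]
   → A = (100/29, -243/29)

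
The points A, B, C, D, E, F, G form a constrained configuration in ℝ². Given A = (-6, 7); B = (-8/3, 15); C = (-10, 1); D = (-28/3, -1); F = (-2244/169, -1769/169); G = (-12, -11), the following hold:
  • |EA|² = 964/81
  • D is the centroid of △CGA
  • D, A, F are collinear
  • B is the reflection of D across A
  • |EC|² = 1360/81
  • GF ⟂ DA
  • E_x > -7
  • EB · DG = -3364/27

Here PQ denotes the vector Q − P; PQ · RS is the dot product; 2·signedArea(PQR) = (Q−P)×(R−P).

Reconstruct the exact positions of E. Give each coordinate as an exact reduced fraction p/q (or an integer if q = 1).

1. E_x = -62/9  [line 8/3·x + 10·y + -494/27 = 0 ∩ |EC|² = 1360/81]
2. E_y = 11/3  [line 8/3·x + 10·y + -494/27 = 0 ∩ |EC|² = 1360/81]
   → E = (-62/9, 11/3)

E = (-62/9, 11/3)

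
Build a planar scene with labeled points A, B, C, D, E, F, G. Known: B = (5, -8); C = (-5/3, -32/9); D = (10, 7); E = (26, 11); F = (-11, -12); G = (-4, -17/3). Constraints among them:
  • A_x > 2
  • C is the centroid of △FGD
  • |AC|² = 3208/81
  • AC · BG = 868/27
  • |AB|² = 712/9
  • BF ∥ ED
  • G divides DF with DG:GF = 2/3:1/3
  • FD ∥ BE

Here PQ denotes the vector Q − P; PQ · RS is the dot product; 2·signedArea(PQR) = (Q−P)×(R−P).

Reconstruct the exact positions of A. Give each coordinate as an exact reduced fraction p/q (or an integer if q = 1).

A = (3, 2/3)

1. A_x = 3  [line 9·x + -7/3·y + -229/9 = 0 ∩ |AB|² = 712/9]
2. A_y = 2/3  [line 9·x + -7/3·y + -229/9 = 0 ∩ |AB|² = 712/9]
   → A = (3, 2/3)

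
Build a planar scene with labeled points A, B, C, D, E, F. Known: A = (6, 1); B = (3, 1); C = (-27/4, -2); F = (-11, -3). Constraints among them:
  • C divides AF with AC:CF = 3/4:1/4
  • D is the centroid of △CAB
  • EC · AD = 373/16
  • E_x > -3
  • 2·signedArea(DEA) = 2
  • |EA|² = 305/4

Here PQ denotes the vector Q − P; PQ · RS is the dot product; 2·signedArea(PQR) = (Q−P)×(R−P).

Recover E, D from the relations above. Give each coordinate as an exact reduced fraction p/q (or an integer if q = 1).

1. D_x = 3/4  [D is the centroid of △CAB]
2. D_y = 0  [D is the centroid of △CAB]
   → D = (3/4, 0)
3. E_x = -5/2  [EC · AD = 373/16 ∩ 2·signedArea(DEA) = 2]
4. E_y = -1  [EC · AD = 373/16 ∩ 2·signedArea(DEA) = 2]
   → E = (-5/2, -1)

D = (3/4, 0)
E = (-5/2, -1)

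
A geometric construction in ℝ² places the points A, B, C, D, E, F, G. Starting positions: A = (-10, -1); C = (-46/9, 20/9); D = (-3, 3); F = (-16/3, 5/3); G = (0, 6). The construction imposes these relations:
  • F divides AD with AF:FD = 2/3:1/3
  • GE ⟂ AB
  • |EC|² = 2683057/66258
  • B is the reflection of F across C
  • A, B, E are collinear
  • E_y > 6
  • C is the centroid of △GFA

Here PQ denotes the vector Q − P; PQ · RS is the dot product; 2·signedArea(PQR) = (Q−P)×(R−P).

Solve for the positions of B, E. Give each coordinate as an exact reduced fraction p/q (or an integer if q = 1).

B = (-44/9, 25/9)
E = (-153/818, 5115/818)

1. B_x = -44/9  [B is the reflection of F across C]
2. B_y = 25/9  [B is the reflection of F across C]
   → B = (-44/9, 25/9)
3. E_x = -153/818  [A, B, E are collinear ∩ GE ⟂ AB]
4. E_y = 5115/818  [A, B, E are collinear ∩ GE ⟂ AB]
   → E = (-153/818, 5115/818)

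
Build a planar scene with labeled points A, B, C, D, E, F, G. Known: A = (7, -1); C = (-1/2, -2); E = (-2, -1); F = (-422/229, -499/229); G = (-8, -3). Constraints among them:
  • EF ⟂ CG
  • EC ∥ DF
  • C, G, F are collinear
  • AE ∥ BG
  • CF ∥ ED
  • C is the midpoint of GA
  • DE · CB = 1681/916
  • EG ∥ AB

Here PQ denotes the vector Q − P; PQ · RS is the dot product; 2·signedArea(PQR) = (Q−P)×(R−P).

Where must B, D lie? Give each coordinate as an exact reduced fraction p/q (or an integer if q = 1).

B = (1, -3)
D = (-1531/458, -270/229)

1. B_x = 1  [AE ∥ BG ∩ EG ∥ AB]
2. B_y = -3  [AE ∥ BG ∩ EG ∥ AB]
   → B = (1, -3)
3. D_x = -1531/458  [EC ∥ DF ∩ CF ∥ ED]
4. D_y = -270/229  [EC ∥ DF ∩ CF ∥ ED]
   → D = (-1531/458, -270/229)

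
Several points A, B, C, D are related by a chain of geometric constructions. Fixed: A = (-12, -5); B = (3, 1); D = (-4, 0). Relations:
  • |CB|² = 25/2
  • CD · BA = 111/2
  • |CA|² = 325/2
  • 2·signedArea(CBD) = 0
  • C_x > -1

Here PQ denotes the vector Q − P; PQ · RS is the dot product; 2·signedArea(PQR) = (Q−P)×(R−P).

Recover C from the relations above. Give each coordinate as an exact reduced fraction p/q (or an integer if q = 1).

1. C_x = -1/2  [2·signedArea(CBD) = 0 ∩ CD · BA = 111/2]
2. C_y = 1/2  [2·signedArea(CBD) = 0 ∩ CD · BA = 111/2]
   → C = (-1/2, 1/2)

C = (-1/2, 1/2)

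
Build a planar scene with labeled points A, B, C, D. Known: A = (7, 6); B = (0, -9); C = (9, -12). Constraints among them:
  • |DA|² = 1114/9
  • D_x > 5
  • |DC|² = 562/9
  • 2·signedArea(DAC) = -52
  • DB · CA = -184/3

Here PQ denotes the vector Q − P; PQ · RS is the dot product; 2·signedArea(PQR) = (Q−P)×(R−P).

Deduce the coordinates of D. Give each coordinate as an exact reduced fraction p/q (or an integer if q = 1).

1. D_x = 16/3  [2·signedArea(DAC) = -52 ∩ DB · CA = -184/3]
2. D_y = -5  [2·signedArea(DAC) = -52 ∩ DB · CA = -184/3]
   → D = (16/3, -5)

D = (16/3, -5)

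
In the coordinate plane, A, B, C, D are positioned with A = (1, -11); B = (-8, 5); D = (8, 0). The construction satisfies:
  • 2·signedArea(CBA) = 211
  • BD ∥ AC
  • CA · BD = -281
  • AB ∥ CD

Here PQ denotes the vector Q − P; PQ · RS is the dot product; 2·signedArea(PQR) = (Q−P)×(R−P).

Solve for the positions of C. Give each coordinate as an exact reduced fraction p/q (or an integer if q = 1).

1. C_x = 17  [AB ∥ CD ∩ BD ∥ AC]
2. C_y = -16  [AB ∥ CD ∩ BD ∥ AC]
   → C = (17, -16)

C = (17, -16)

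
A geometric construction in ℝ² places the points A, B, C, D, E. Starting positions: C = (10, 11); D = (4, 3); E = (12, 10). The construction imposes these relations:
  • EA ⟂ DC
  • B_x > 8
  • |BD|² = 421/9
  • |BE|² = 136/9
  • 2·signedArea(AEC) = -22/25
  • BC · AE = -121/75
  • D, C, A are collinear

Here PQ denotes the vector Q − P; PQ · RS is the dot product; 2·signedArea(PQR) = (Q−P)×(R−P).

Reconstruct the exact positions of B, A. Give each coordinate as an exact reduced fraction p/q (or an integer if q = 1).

1. A_x = 256/25  [D, C, A are collinear ∩ EA ⟂ DC]
2. A_y = 283/25  [D, C, A are collinear ∩ EA ⟂ DC]
   → A = (256/25, 283/25)
3. B_x = 26/3  [line -44/25·x + 33/25·y + 352/75 = 0 ∩ |BD|² = 421/9]
4. B_y = 8  [line -44/25·x + 33/25·y + 352/75 = 0 ∩ |BD|² = 421/9]
   → B = (26/3, 8)

A = (256/25, 283/25)
B = (26/3, 8)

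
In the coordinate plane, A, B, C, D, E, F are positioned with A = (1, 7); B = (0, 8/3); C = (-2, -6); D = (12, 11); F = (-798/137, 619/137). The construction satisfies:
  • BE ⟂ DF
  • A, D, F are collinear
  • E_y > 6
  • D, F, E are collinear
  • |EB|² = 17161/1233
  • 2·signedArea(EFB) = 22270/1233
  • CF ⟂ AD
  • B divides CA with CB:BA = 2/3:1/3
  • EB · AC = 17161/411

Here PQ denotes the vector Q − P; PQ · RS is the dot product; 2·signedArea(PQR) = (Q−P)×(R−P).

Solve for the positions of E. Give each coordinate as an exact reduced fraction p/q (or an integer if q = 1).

E = (-524/411, 2537/411)

1. E_x = -524/411  [D, F, E are collinear ∩ BE ⟂ DF]
2. E_y = 2537/411  [D, F, E are collinear ∩ BE ⟂ DF]
   → E = (-524/411, 2537/411)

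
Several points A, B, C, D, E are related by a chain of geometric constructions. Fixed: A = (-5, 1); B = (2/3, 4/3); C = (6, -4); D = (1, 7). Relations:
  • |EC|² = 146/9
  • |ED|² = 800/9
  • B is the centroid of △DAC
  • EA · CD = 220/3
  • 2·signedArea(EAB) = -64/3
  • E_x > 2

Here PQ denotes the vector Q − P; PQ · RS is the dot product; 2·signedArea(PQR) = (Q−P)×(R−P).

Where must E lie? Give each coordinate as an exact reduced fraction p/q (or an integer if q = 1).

1. E_x = 7/3  [EA · CD = 220/3 ∩ 2·signedArea(EAB) = -64/3]
2. E_y = -7/3  [EA · CD = 220/3 ∩ 2·signedArea(EAB) = -64/3]
   → E = (7/3, -7/3)

E = (7/3, -7/3)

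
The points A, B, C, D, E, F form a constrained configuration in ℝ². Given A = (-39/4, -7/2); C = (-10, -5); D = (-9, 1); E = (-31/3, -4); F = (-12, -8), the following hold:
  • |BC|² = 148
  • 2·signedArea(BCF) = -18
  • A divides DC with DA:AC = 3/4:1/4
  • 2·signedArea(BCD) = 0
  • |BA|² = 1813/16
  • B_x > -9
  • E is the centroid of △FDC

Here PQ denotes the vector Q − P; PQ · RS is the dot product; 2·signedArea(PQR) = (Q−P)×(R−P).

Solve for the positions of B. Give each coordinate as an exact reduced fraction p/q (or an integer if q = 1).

B = (-8, 7)

1. B_x = -8  [2·signedArea(BCD) = 0 ∩ 2·signedArea(BCF) = -18]
2. B_y = 7  [2·signedArea(BCD) = 0 ∩ 2·signedArea(BCF) = -18]
   → B = (-8, 7)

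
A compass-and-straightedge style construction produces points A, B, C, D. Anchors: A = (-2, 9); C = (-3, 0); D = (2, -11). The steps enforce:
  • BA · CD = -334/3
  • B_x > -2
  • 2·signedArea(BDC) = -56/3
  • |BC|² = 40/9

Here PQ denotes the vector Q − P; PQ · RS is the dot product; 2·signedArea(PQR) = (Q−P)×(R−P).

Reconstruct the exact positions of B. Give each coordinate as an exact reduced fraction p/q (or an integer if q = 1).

B = (-1, -2/3)

1. B_x = -1  [2·signedArea(BDC) = -56/3 ∩ BA · CD = -334/3]
2. B_y = -2/3  [2·signedArea(BDC) = -56/3 ∩ BA · CD = -334/3]
   → B = (-1, -2/3)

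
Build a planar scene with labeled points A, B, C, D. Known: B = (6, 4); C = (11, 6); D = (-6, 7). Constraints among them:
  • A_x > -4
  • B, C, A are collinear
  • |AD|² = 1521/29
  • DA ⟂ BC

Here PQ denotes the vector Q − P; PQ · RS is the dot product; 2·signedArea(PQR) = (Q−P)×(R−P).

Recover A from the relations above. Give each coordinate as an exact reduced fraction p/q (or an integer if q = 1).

A = (-96/29, 8/29)

1. A_x = -96/29  [B, C, A are collinear ∩ DA ⟂ BC]
2. A_y = 8/29  [B, C, A are collinear ∩ DA ⟂ BC]
   → A = (-96/29, 8/29)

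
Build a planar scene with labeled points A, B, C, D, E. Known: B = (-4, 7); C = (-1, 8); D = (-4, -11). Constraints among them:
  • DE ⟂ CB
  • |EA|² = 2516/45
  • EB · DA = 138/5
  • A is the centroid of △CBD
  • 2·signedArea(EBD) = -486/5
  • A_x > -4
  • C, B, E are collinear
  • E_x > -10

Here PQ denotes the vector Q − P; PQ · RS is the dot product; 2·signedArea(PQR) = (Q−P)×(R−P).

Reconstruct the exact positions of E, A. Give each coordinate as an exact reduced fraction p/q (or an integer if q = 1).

A = (-3, 4/3)
E = (-47/5, 26/5)

1. E_x = -47/5  [C, B, E are collinear ∩ DE ⟂ CB]
2. E_y = 26/5  [C, B, E are collinear ∩ DE ⟂ CB]
   → E = (-47/5, 26/5)
3. A_x = -3  [A is the centroid of △CBD]
4. A_y = 4/3  [A is the centroid of △CBD]
   → A = (-3, 4/3)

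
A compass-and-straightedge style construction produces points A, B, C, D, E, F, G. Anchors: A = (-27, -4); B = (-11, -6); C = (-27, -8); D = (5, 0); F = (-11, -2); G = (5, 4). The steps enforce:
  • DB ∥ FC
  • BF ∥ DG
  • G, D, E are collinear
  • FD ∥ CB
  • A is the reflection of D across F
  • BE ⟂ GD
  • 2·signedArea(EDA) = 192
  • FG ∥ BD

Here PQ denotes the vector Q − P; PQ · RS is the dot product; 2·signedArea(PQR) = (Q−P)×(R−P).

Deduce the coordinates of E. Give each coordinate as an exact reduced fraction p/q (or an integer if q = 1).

E = (5, -6)

1. E_x = 5  [G, D, E are collinear ∩ BE ⟂ GD]
2. E_y = -6  [G, D, E are collinear ∩ BE ⟂ GD]
   → E = (5, -6)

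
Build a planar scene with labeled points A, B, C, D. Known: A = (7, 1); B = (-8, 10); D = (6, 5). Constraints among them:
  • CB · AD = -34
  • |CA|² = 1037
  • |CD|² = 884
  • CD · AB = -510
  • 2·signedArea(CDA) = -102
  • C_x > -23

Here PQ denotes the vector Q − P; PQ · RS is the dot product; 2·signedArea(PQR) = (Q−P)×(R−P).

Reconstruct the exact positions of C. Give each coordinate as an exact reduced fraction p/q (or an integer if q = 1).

C = (-22, 15)

1. C_x = -22  [2·signedArea(CDA) = -102 ∩ CD · AB = -510]
2. C_y = 15  [2·signedArea(CDA) = -102 ∩ CD · AB = -510]
   → C = (-22, 15)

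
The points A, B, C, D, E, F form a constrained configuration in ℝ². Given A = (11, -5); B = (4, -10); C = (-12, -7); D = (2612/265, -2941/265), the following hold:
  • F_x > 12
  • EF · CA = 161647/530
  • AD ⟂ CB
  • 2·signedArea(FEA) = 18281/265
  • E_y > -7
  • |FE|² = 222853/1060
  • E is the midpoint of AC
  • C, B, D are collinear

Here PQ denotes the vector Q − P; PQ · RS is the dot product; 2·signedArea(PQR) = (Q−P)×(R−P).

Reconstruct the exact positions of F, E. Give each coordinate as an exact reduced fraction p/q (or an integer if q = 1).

1. E_x = -1/2  [E is the midpoint of AC]
2. E_y = -6  [E is the midpoint of AC]
   → E = (-1/2, -6)
3. F_x = 3218/265  [2·signedArea(FEA) = 18281/265 ∩ EF · CA = 161647/530]
4. F_y = 291/265  [2·signedArea(FEA) = 18281/265 ∩ EF · CA = 161647/530]
   → F = (3218/265, 291/265)

E = (-1/2, -6)
F = (3218/265, 291/265)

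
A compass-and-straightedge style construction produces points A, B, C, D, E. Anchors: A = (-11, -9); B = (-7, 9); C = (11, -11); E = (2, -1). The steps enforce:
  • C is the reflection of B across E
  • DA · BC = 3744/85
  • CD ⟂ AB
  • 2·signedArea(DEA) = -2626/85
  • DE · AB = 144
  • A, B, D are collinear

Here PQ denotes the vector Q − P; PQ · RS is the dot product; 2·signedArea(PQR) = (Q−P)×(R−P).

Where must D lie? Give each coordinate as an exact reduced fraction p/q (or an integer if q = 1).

1. D_x = -883/85  [A, B, D are collinear ∩ CD ⟂ AB]
2. D_y = -531/85  [A, B, D are collinear ∩ CD ⟂ AB]
   → D = (-883/85, -531/85)

D = (-883/85, -531/85)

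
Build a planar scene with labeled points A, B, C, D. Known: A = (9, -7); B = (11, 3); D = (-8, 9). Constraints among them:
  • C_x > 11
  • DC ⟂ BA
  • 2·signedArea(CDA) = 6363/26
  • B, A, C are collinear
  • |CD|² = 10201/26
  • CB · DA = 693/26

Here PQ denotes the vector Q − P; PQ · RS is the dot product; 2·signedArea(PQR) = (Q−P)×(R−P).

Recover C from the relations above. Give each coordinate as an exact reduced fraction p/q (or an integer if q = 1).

C = (297/26, 133/26)

1. C_x = 297/26  [B, A, C are collinear ∩ DC ⟂ BA]
2. C_y = 133/26  [B, A, C are collinear ∩ DC ⟂ BA]
   → C = (297/26, 133/26)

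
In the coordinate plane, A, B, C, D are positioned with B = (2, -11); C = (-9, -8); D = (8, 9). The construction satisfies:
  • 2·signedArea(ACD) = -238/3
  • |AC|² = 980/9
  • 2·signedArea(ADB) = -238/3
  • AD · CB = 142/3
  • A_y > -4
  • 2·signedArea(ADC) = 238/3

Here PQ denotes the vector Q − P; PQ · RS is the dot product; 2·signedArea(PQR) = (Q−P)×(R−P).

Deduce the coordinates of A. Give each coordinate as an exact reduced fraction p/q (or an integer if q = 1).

1. A_x = 1/3  [2·signedArea(ACD) = -238/3 ∩ AD · CB = 142/3]
2. A_y = -10/3  [2·signedArea(ACD) = -238/3 ∩ AD · CB = 142/3]
   → A = (1/3, -10/3)

A = (1/3, -10/3)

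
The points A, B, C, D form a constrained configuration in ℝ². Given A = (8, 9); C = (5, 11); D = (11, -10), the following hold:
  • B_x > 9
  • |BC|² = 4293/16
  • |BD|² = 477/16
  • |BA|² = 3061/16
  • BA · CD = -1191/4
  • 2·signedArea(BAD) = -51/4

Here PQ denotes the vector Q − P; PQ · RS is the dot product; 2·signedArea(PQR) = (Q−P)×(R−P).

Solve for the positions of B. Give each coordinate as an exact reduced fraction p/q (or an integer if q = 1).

1. B_x = 19/2  [BA · CD = -1191/4 ∩ 2·signedArea(BAD) = -51/4]
2. B_y = -19/4  [BA · CD = -1191/4 ∩ 2·signedArea(BAD) = -51/4]
   → B = (19/2, -19/4)

B = (19/2, -19/4)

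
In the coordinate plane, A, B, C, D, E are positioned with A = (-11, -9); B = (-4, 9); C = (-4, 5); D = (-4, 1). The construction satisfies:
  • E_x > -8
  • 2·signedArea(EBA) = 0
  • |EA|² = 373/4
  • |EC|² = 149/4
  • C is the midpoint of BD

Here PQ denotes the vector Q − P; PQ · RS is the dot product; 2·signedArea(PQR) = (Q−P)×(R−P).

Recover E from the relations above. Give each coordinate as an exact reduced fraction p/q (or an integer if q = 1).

E = (-15/2, 0)

1. E_x = -15/2  [line 18·x + -7·y + 135 = 0 ∩ |EA|² = 373/4]
2. E_y = 0  [line 18·x + -7·y + 135 = 0 ∩ |EA|² = 373/4]
   → E = (-15/2, 0)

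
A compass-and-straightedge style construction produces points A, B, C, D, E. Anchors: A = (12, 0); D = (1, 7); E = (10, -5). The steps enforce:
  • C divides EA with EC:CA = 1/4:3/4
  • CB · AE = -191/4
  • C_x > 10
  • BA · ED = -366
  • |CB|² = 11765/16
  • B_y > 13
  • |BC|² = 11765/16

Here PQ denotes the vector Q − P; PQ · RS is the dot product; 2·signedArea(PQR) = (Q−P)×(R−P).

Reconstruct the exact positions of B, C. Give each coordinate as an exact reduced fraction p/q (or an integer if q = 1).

1. C_x = 21/2  [C divides EA with EC:CA = 1/4:3/4]
2. C_y = -15/4  [C divides EA with EC:CA = 1/4:3/4]
   → C = (21/2, -15/4)
3. B_x = -10  [BA · ED = -366 ∩ CB · AE = -191/4]
4. B_y = 14  [BA · ED = -366 ∩ CB · AE = -191/4]
   → B = (-10, 14)

B = (-10, 14)
C = (21/2, -15/4)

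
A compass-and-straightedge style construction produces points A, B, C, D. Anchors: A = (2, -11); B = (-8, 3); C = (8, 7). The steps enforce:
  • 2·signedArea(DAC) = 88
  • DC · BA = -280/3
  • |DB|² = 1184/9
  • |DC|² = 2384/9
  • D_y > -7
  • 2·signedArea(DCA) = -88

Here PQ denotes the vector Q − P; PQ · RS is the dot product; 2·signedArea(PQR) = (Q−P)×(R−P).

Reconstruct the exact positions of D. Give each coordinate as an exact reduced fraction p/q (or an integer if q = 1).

1. D_x = -4/3  [2·signedArea(DAC) = 88 ∩ DC · BA = -280/3]
2. D_y = -19/3  [2·signedArea(DAC) = 88 ∩ DC · BA = -280/3]
   → D = (-4/3, -19/3)

D = (-4/3, -19/3)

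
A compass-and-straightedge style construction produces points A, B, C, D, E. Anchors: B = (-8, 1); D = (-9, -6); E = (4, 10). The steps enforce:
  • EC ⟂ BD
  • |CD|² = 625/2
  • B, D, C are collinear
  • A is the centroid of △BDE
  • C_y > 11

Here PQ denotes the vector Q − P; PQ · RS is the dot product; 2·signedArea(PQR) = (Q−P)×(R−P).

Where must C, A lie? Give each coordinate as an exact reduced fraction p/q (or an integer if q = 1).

A = (-13/3, 5/3)
C = (-13/2, 23/2)

1. C_x = -13/2  [B, D, C are collinear ∩ EC ⟂ BD]
2. C_y = 23/2  [B, D, C are collinear ∩ EC ⟂ BD]
   → C = (-13/2, 23/2)
3. A_x = -13/3  [A is the centroid of △BDE]
4. A_y = 5/3  [A is the centroid of △BDE]
   → A = (-13/3, 5/3)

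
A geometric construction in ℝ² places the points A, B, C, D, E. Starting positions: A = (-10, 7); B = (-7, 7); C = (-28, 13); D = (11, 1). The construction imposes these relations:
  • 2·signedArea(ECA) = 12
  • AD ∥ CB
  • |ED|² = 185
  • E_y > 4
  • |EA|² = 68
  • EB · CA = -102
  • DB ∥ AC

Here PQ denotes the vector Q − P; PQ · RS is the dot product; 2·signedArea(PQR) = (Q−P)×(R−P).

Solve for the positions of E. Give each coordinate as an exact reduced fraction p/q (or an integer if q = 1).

E = (-2, 5)

1. E_x = -2  [EB · CA = -102 ∩ 2·signedArea(ECA) = 12]
2. E_y = 5  [EB · CA = -102 ∩ 2·signedArea(ECA) = 12]
   → E = (-2, 5)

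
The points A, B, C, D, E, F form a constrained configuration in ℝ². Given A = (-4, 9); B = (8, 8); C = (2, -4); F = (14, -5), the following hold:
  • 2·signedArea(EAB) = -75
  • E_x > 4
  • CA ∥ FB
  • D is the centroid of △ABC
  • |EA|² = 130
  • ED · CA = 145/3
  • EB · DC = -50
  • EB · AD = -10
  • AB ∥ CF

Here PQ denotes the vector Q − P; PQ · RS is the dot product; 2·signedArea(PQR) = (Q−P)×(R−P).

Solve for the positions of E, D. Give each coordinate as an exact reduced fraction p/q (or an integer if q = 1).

D = (2, 13/3)
E = (5, 2)

1. E_x = 5  [line 1·x + 12·y + -29 = 0 ∩ |EA|² = 130]
2. E_y = 2  [line 1·x + 12·y + -29 = 0 ∩ |EA|² = 130]
   → E = (5, 2)
3. D_x = 2  [EB · DC = -50 ∩ D is the centroid of △ABC]
4. D_y = 13/3  [EB · DC = -50 ∩ D is the centroid of △ABC]
   → D = (2, 13/3)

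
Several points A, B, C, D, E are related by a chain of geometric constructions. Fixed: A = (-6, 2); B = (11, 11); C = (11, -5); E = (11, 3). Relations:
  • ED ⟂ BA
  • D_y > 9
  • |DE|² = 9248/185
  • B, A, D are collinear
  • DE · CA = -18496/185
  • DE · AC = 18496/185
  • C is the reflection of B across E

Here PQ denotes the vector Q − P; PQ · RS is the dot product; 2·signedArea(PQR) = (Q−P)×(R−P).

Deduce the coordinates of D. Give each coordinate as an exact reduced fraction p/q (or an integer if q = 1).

1. D_x = 1423/185  [B, A, D are collinear ∩ ED ⟂ BA]
2. D_y = 1711/185  [B, A, D are collinear ∩ ED ⟂ BA]
   → D = (1423/185, 1711/185)

D = (1423/185, 1711/185)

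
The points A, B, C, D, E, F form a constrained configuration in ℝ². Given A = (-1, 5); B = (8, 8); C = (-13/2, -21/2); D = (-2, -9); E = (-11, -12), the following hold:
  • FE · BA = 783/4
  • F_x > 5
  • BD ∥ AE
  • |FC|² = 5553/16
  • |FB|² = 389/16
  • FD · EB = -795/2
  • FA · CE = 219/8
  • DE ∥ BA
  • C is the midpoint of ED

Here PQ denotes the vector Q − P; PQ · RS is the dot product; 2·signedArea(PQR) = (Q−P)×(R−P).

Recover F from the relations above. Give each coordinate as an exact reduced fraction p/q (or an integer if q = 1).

F = (11/2, 15/4)

1. F_x = 11/2  [FD · EB = -795/2 ∩ FA · CE = 219/8]
2. F_y = 15/4  [FD · EB = -795/2 ∩ FA · CE = 219/8]
   → F = (11/2, 15/4)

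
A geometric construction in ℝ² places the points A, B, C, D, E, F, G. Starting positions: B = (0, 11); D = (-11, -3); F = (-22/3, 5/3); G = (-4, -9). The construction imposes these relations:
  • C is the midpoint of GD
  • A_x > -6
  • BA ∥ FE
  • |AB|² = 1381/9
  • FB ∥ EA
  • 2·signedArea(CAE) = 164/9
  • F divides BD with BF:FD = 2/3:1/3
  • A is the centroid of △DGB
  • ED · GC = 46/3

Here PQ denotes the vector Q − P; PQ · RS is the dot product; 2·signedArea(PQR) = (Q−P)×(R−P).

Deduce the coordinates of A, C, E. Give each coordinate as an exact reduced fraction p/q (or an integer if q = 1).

1. A_x = -5  [A is the centroid of △DGB]
2. A_y = -1/3  [A is the centroid of △DGB]
   → A = (-5, -1/3)
3. C_x = -15/2  [C is the midpoint of GD]
4. C_y = -6  [C is the midpoint of GD]
   → C = (-15/2, -6)
5. E_x = -37/3  [FB ∥ EA ∩ BA ∥ FE]
6. E_y = -29/3  [FB ∥ EA ∩ BA ∥ FE]
   → E = (-37/3, -29/3)

A = (-5, -1/3)
C = (-15/2, -6)
E = (-37/3, -29/3)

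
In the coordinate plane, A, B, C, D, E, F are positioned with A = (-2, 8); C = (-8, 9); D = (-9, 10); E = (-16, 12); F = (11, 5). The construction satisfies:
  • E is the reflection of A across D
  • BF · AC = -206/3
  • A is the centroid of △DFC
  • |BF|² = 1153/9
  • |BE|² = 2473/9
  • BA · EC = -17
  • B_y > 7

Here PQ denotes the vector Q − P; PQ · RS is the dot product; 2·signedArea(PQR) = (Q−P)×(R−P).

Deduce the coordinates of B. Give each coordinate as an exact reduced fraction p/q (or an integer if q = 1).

1. B_x = 0  [BF · AC = -206/3 ∩ BA · EC = -17]
2. B_y = 23/3  [BF · AC = -206/3 ∩ BA · EC = -17]
   → B = (0, 23/3)

B = (0, 23/3)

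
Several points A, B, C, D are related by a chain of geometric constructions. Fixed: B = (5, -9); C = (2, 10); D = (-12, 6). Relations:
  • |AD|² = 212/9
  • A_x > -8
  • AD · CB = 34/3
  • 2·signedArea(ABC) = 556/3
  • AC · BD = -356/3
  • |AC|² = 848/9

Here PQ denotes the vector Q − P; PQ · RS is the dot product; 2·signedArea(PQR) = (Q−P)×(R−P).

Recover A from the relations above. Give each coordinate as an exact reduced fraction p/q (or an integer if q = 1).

1. A_x = -22/3  [2·signedArea(ABC) = 556/3 ∩ AD · CB = 34/3]
2. A_y = 22/3  [2·signedArea(ABC) = 556/3 ∩ AD · CB = 34/3]
   → A = (-22/3, 22/3)

A = (-22/3, 22/3)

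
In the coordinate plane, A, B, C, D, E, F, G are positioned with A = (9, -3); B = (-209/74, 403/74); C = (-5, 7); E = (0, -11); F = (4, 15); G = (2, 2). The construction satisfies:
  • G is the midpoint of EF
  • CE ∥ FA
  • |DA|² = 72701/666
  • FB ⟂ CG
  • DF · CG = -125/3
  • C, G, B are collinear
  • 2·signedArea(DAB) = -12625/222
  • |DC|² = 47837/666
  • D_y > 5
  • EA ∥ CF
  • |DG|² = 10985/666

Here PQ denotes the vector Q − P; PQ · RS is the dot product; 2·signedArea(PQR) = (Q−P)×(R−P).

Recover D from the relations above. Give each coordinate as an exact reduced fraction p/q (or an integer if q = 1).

D = (251/74, 1291/222)

1. D_x = 251/74  [2·signedArea(DAB) = -12625/222 ∩ DF · CG = -125/3]
2. D_y = 1291/222  [2·signedArea(DAB) = -12625/222 ∩ DF · CG = -125/3]
   → D = (251/74, 1291/222)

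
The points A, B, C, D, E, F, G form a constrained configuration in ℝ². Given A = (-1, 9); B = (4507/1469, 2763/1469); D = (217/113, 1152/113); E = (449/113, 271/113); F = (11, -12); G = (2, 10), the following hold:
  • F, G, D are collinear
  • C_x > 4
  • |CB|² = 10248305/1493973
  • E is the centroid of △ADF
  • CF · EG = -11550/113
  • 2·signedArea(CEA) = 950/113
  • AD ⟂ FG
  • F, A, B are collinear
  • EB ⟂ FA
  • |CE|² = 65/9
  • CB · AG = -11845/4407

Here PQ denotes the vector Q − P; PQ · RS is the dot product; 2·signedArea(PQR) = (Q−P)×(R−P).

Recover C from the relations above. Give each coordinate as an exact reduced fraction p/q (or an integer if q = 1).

1. C_x = 1579/339  [CB · AG = -11845/4407 ∩ 2·signedArea(CEA) = 950/113]
2. C_y = -68/339  [CB · AG = -11845/4407 ∩ 2·signedArea(CEA) = 950/113]
   → C = (1579/339, -68/339)

C = (1579/339, -68/339)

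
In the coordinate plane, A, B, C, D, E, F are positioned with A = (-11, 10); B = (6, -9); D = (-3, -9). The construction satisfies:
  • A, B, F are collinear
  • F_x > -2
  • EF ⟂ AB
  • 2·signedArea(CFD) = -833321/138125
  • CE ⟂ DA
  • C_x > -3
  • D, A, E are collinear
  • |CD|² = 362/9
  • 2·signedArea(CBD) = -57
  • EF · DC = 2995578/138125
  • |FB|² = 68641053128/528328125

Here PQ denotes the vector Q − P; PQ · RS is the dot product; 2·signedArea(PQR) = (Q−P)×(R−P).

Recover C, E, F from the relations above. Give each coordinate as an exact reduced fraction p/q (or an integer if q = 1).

1. C_y = -8/3  [2·signedArea(CBD) = -57]
2. C_x = -8/3  [|CD|² = 362/9]
   → C = (-8/3, -8/3)
3. E_x = -6649/1275  [D, A, E are collinear ∩ CE ⟂ DA]
4. E_y = -4768/1275  [D, A, E are collinear ∩ CE ⟂ DA]
   → E = (-6649/1275, -4768/1275)
5. F_x = -39008/24375  [A, B, F are collinear ∩ EF ⟂ AB]
6. F_y = -209473/414375  [A, B, F are collinear ∩ EF ⟂ AB]
   → F = (-39008/24375, -209473/414375)

C = (-8/3, -8/3)
E = (-6649/1275, -4768/1275)
F = (-39008/24375, -209473/414375)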